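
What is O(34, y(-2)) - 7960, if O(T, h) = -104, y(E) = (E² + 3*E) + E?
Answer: -8064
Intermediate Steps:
y(E) = E² + 4*E
O(34, y(-2)) - 7960 = -104 - 7960 = -8064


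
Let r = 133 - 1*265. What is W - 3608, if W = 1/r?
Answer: -476257/132 ≈ -3608.0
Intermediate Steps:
r = -132 (r = 133 - 265 = -132)
W = -1/132 (W = 1/(-132) = -1/132 ≈ -0.0075758)
W - 3608 = -1/132 - 3608 = -476257/132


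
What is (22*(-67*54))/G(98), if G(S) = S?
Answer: -39798/49 ≈ -812.20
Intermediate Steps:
(22*(-67*54))/G(98) = (22*(-67*54))/98 = (22*(-3618))*(1/98) = -79596*1/98 = -39798/49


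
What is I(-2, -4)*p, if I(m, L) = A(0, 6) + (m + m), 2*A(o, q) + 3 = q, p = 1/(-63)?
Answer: 5/126 ≈ 0.039683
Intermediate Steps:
p = -1/63 ≈ -0.015873
A(o, q) = -3/2 + q/2
I(m, L) = 3/2 + 2*m (I(m, L) = (-3/2 + (1/2)*6) + (m + m) = (-3/2 + 3) + 2*m = 3/2 + 2*m)
I(-2, -4)*p = (3/2 + 2*(-2))*(-1/63) = (3/2 - 4)*(-1/63) = -5/2*(-1/63) = 5/126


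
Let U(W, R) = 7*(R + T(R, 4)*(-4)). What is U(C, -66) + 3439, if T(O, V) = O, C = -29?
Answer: 4825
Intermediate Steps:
U(W, R) = -21*R (U(W, R) = 7*(R + R*(-4)) = 7*(R - 4*R) = 7*(-3*R) = -21*R)
U(C, -66) + 3439 = -21*(-66) + 3439 = 1386 + 3439 = 4825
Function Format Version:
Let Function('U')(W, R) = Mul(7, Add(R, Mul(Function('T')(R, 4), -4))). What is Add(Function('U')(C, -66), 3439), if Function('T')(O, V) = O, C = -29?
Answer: 4825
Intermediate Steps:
Function('U')(W, R) = Mul(-21, R) (Function('U')(W, R) = Mul(7, Add(R, Mul(R, -4))) = Mul(7, Add(R, Mul(-4, R))) = Mul(7, Mul(-3, R)) = Mul(-21, R))
Add(Function('U')(C, -66), 3439) = Add(Mul(-21, -66), 3439) = Add(1386, 3439) = 4825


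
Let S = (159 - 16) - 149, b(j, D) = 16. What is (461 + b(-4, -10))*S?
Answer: -2862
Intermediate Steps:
S = -6 (S = 143 - 149 = -6)
(461 + b(-4, -10))*S = (461 + 16)*(-6) = 477*(-6) = -2862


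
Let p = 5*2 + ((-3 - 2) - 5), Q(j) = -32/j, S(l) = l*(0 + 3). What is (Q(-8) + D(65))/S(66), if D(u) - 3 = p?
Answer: 7/198 ≈ 0.035354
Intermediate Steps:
S(l) = 3*l (S(l) = l*3 = 3*l)
p = 0 (p = 10 + (-5 - 5) = 10 - 10 = 0)
D(u) = 3 (D(u) = 3 + 0 = 3)
(Q(-8) + D(65))/S(66) = (-32/(-8) + 3)/((3*66)) = (-32*(-⅛) + 3)/198 = (4 + 3)*(1/198) = 7*(1/198) = 7/198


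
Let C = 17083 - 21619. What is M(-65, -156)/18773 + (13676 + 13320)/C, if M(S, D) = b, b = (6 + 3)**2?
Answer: -126607123/21288582 ≈ -5.9472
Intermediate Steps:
b = 81 (b = 9**2 = 81)
M(S, D) = 81
C = -4536
M(-65, -156)/18773 + (13676 + 13320)/C = 81/18773 + (13676 + 13320)/(-4536) = 81*(1/18773) + 26996*(-1/4536) = 81/18773 - 6749/1134 = -126607123/21288582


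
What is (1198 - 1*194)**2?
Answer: 1008016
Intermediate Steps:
(1198 - 1*194)**2 = (1198 - 194)**2 = 1004**2 = 1008016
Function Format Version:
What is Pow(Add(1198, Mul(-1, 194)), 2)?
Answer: 1008016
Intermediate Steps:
Pow(Add(1198, Mul(-1, 194)), 2) = Pow(Add(1198, -194), 2) = Pow(1004, 2) = 1008016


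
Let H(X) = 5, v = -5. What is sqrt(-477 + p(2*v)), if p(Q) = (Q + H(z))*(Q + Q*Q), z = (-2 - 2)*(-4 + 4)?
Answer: 3*I*sqrt(103) ≈ 30.447*I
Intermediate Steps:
z = 0 (z = -4*0 = 0)
p(Q) = (5 + Q)*(Q + Q**2) (p(Q) = (Q + 5)*(Q + Q*Q) = (5 + Q)*(Q + Q**2))
sqrt(-477 + p(2*v)) = sqrt(-477 + (2*(-5))*(5 + (2*(-5))**2 + 6*(2*(-5)))) = sqrt(-477 - 10*(5 + (-10)**2 + 6*(-10))) = sqrt(-477 - 10*(5 + 100 - 60)) = sqrt(-477 - 10*45) = sqrt(-477 - 450) = sqrt(-927) = 3*I*sqrt(103)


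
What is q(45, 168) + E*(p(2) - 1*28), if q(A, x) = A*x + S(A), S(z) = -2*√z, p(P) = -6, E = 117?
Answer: 3582 - 6*√5 ≈ 3568.6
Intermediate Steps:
q(A, x) = -2*√A + A*x (q(A, x) = A*x - 2*√A = -2*√A + A*x)
q(45, 168) + E*(p(2) - 1*28) = (-6*√5 + 45*168) + 117*(-6 - 1*28) = (-6*√5 + 7560) + 117*(-6 - 28) = (-6*√5 + 7560) + 117*(-34) = (7560 - 6*√5) - 3978 = 3582 - 6*√5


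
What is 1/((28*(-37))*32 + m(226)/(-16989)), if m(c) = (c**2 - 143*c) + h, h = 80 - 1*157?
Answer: -5663/187746003 ≈ -3.0163e-5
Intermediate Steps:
h = -77 (h = 80 - 157 = -77)
m(c) = -77 + c**2 - 143*c (m(c) = (c**2 - 143*c) - 77 = -77 + c**2 - 143*c)
1/((28*(-37))*32 + m(226)/(-16989)) = 1/((28*(-37))*32 + (-77 + 226**2 - 143*226)/(-16989)) = 1/(-1036*32 + (-77 + 51076 - 32318)*(-1/16989)) = 1/(-33152 + 18681*(-1/16989)) = 1/(-33152 - 6227/5663) = 1/(-187746003/5663) = -5663/187746003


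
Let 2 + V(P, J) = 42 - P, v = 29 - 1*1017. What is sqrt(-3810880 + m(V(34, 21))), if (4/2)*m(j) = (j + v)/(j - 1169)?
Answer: I*sqrt(5154477579687)/1163 ≈ 1952.1*I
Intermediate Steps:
v = -988 (v = 29 - 1017 = -988)
V(P, J) = 40 - P (V(P, J) = -2 + (42 - P) = 40 - P)
m(j) = (-988 + j)/(2*(-1169 + j)) (m(j) = ((j - 988)/(j - 1169))/2 = ((-988 + j)/(-1169 + j))/2 = (-988 + j)/(2*(-1169 + j)))
sqrt(-3810880 + m(V(34, 21))) = sqrt(-3810880 + (-988 + (40 - 1*34))/(2*(-1169 + (40 - 1*34)))) = sqrt(-3810880 + (-988 + (40 - 34))/(2*(-1169 + (40 - 34)))) = sqrt(-3810880 + (-988 + 6)/(2*(-1169 + 6))) = sqrt(-3810880 + (1/2)*(-982)/(-1163)) = sqrt(-3810880 + (1/2)*(-1/1163)*(-982)) = sqrt(-3810880 + 491/1163) = sqrt(-4432052949/1163) = I*sqrt(5154477579687)/1163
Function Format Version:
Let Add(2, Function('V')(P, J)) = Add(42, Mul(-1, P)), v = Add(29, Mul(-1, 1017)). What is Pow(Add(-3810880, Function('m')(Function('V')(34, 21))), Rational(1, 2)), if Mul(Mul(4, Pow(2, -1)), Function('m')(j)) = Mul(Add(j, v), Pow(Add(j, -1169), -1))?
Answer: Mul(Rational(1, 1163), I, Pow(5154477579687, Rational(1, 2))) ≈ Mul(1952.1, I)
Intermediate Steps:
v = -988 (v = Add(29, -1017) = -988)
Function('V')(P, J) = Add(40, Mul(-1, P)) (Function('V')(P, J) = Add(-2, Add(42, Mul(-1, P))) = Add(40, Mul(-1, P)))
Function('m')(j) = Mul(Rational(1, 2), Pow(Add(-1169, j), -1), Add(-988, j)) (Function('m')(j) = Mul(Rational(1, 2), Mul(Add(j, -988), Pow(Add(j, -1169), -1))) = Mul(Rational(1, 2), Mul(Add(-988, j), Pow(Add(-1169, j), -1))) = Mul(Rational(1, 2), Mul(Pow(Add(-1169, j), -1), Add(-988, j))) = Mul(Rational(1, 2), Pow(Add(-1169, j), -1), Add(-988, j)))
Pow(Add(-3810880, Function('m')(Function('V')(34, 21))), Rational(1, 2)) = Pow(Add(-3810880, Mul(Rational(1, 2), Pow(Add(-1169, Add(40, Mul(-1, 34))), -1), Add(-988, Add(40, Mul(-1, 34))))), Rational(1, 2)) = Pow(Add(-3810880, Mul(Rational(1, 2), Pow(Add(-1169, Add(40, -34)), -1), Add(-988, Add(40, -34)))), Rational(1, 2)) = Pow(Add(-3810880, Mul(Rational(1, 2), Pow(Add(-1169, 6), -1), Add(-988, 6))), Rational(1, 2)) = Pow(Add(-3810880, Mul(Rational(1, 2), Pow(-1163, -1), -982)), Rational(1, 2)) = Pow(Add(-3810880, Mul(Rational(1, 2), Rational(-1, 1163), -982)), Rational(1, 2)) = Pow(Add(-3810880, Rational(491, 1163)), Rational(1, 2)) = Pow(Rational(-4432052949, 1163), Rational(1, 2)) = Mul(Rational(1, 1163), I, Pow(5154477579687, Rational(1, 2)))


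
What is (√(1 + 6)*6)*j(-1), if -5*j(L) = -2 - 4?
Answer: 36*√7/5 ≈ 19.049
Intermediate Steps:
j(L) = 6/5 (j(L) = -(-2 - 4)/5 = -⅕*(-6) = 6/5)
(√(1 + 6)*6)*j(-1) = (√(1 + 6)*6)*(6/5) = (√7*6)*(6/5) = (6*√7)*(6/5) = 36*√7/5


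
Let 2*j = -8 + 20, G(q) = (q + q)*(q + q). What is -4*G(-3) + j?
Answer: -138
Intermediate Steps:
G(q) = 4*q² (G(q) = (2*q)*(2*q) = 4*q²)
j = 6 (j = (-8 + 20)/2 = (½)*12 = 6)
-4*G(-3) + j = -16*(-3)² + 6 = -16*9 + 6 = -4*36 + 6 = -144 + 6 = -138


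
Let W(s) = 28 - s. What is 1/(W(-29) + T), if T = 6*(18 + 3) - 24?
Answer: 1/159 ≈ 0.0062893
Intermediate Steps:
T = 102 (T = 6*21 - 24 = 126 - 24 = 102)
1/(W(-29) + T) = 1/((28 - 1*(-29)) + 102) = 1/((28 + 29) + 102) = 1/(57 + 102) = 1/159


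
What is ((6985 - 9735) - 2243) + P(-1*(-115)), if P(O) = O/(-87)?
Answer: -434506/87 ≈ -4994.3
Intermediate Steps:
P(O) = -O/87 (P(O) = O*(-1/87) = -O/87)
((6985 - 9735) - 2243) + P(-1*(-115)) = ((6985 - 9735) - 2243) - (-1)*(-115)/87 = (-2750 - 2243) - 1/87*115 = -4993 - 115/87 = -434506/87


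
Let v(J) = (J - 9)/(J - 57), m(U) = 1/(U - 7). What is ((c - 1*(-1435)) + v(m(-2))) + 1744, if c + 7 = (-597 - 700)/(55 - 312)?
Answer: 816542/257 ≈ 3177.2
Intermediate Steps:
c = -502/257 (c = -7 + (-597 - 700)/(55 - 312) = -7 - 1297/(-257) = -7 - 1297*(-1/257) = -7 + 1297/257 = -502/257 ≈ -1.9533)
m(U) = 1/(-7 + U)
v(J) = (-9 + J)/(-57 + J)
((c - 1*(-1435)) + v(m(-2))) + 1744 = ((-502/257 - 1*(-1435)) + (-9 + 1/(-7 - 2))/(-57 + 1/(-7 - 2))) + 1744 = ((-502/257 + 1435) + (-9 + 1/(-9))/(-57 + 1/(-9))) + 1744 = (368293/257 + (-9 - 1/9)/(-57 - 1/9)) + 1744 = (368293/257 - 82/9/(-514/9)) + 1744 = (368293/257 - 9/514*(-82/9)) + 1744 = (368293/257 + 41/257) + 1744 = 368334/257 + 1744 = 816542/257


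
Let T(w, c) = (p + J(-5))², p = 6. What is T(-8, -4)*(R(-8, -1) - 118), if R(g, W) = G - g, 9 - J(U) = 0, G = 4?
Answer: -23850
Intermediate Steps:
J(U) = 9 (J(U) = 9 - 1*0 = 9 + 0 = 9)
T(w, c) = 225 (T(w, c) = (6 + 9)² = 15² = 225)
R(g, W) = 4 - g
T(-8, -4)*(R(-8, -1) - 118) = 225*((4 - 1*(-8)) - 118) = 225*((4 + 8) - 118) = 225*(12 - 118) = 225*(-106) = -23850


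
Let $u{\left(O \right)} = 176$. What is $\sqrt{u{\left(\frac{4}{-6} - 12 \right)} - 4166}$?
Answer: $i \sqrt{3990} \approx 63.166 i$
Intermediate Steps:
$\sqrt{u{\left(\frac{4}{-6} - 12 \right)} - 4166} = \sqrt{176 - 4166} = \sqrt{-3990} = i \sqrt{3990}$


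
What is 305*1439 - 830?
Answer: 438065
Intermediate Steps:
305*1439 - 830 = 438895 - 830 = 438065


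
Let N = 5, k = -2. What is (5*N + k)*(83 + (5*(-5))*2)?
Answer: 759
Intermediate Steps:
(5*N + k)*(83 + (5*(-5))*2) = (5*5 - 2)*(83 + (5*(-5))*2) = (25 - 2)*(83 - 25*2) = 23*(83 - 50) = 23*33 = 759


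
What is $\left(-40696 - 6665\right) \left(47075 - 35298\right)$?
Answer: $-557770497$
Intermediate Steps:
$\left(-40696 - 6665\right) \left(47075 - 35298\right) = - 47361 \left(47075 - 35298\right) = \left(-47361\right) 11777 = -557770497$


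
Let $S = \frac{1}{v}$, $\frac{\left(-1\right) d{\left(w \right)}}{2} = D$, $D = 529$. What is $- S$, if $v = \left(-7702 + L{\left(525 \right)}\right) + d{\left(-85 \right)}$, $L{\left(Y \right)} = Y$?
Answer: $\frac{1}{8235} \approx 0.00012143$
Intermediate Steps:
$d{\left(w \right)} = -1058$ ($d{\left(w \right)} = \left(-2\right) 529 = -1058$)
$v = -8235$ ($v = \left(-7702 + 525\right) - 1058 = -7177 - 1058 = -8235$)
$S = - \frac{1}{8235}$ ($S = \frac{1}{-8235} = - \frac{1}{8235} \approx -0.00012143$)
$- S = \left(-1\right) \left(- \frac{1}{8235}\right) = \frac{1}{8235}$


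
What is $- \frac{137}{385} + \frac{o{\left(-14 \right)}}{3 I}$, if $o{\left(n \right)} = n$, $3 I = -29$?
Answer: $\frac{1417}{11165} \approx 0.12691$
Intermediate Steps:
$I = - \frac{29}{3}$ ($I = \frac{1}{3} \left(-29\right) = - \frac{29}{3} \approx -9.6667$)
$- \frac{137}{385} + \frac{o{\left(-14 \right)}}{3 I} = - \frac{137}{385} - \frac{14}{3 \left(- \frac{29}{3}\right)} = \left(-137\right) \frac{1}{385} - \frac{14}{-29} = - \frac{137}{385} - - \frac{14}{29} = - \frac{137}{385} + \frac{14}{29} = \frac{1417}{11165}$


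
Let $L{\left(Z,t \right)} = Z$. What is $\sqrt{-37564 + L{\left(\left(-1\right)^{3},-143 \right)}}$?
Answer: $i \sqrt{37565} \approx 193.82 i$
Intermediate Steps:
$\sqrt{-37564 + L{\left(\left(-1\right)^{3},-143 \right)}} = \sqrt{-37564 + \left(-1\right)^{3}} = \sqrt{-37564 - 1} = \sqrt{-37565} = i \sqrt{37565}$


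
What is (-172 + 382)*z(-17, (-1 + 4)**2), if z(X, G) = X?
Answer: -3570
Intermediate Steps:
(-172 + 382)*z(-17, (-1 + 4)**2) = (-172 + 382)*(-17) = 210*(-17) = -3570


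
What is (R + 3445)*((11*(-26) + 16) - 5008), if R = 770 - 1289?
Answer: -15443428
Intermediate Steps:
R = -519
(R + 3445)*((11*(-26) + 16) - 5008) = (-519 + 3445)*((11*(-26) + 16) - 5008) = 2926*((-286 + 16) - 5008) = 2926*(-270 - 5008) = 2926*(-5278) = -15443428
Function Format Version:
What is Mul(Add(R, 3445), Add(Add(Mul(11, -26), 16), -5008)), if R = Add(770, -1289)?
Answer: -15443428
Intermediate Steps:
R = -519
Mul(Add(R, 3445), Add(Add(Mul(11, -26), 16), -5008)) = Mul(Add(-519, 3445), Add(Add(Mul(11, -26), 16), -5008)) = Mul(2926, Add(Add(-286, 16), -5008)) = Mul(2926, Add(-270, -5008)) = Mul(2926, -5278) = -15443428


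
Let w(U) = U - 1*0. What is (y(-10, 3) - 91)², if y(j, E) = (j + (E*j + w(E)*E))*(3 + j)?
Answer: 15876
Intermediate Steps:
w(U) = U (w(U) = U + 0 = U)
y(j, E) = (3 + j)*(j + E² + E*j) (y(j, E) = (j + (E*j + E*E))*(3 + j) = (j + (E*j + E²))*(3 + j) = (j + (E² + E*j))*(3 + j) = (j + E² + E*j)*(3 + j) = (3 + j)*(j + E² + E*j))
(y(-10, 3) - 91)² = (((-10)² + 3*(-10) + 3*3² + 3*(-10)² - 10*3² + 3*3*(-10)) - 91)² = ((100 - 30 + 3*9 + 3*100 - 10*9 - 90) - 91)² = ((100 - 30 + 27 + 300 - 90 - 90) - 91)² = (217 - 91)² = 126² = 15876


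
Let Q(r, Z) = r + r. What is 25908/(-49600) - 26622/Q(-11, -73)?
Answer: 164985153/136400 ≈ 1209.6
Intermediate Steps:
Q(r, Z) = 2*r
25908/(-49600) - 26622/Q(-11, -73) = 25908/(-49600) - 26622/(2*(-11)) = 25908*(-1/49600) - 26622/(-22) = -6477/12400 - 26622*(-1/22) = -6477/12400 + 13311/11 = 164985153/136400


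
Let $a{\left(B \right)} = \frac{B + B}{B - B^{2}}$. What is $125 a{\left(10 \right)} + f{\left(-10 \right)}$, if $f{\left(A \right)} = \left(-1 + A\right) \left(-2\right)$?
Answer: $- \frac{52}{9} \approx -5.7778$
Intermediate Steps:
$a{\left(B \right)} = \frac{2 B}{B - B^{2}}$
$f{\left(A \right)} = 2 - 2 A$
$125 a{\left(10 \right)} + f{\left(-10 \right)} = 125 \left(- \frac{2}{-1 + 10}\right) + \left(2 - -20\right) = 125 \left(- \frac{2}{9}\right) + \left(2 + 20\right) = 125 \left(\left(-2\right) \frac{1}{9}\right) + 22 = 125 \left(- \frac{2}{9}\right) + 22 = - \frac{250}{9} + 22 = - \frac{52}{9}$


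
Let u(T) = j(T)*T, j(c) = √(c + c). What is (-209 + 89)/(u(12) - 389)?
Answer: 9336/29573 + 576*√6/29573 ≈ 0.36340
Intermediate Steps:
j(c) = √2*√c (j(c) = √(2*c) = √2*√c)
u(T) = √2*T^(3/2) (u(T) = (√2*√T)*T = √2*T^(3/2))
(-209 + 89)/(u(12) - 389) = (-209 + 89)/(√2*12^(3/2) - 389) = -120/(√2*(24*√3) - 389) = -120/(24*√6 - 389) = -120/(-389 + 24*√6)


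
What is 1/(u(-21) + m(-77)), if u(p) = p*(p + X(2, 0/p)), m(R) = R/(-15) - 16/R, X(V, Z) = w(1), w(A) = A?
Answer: 1155/491269 ≈ 0.0023511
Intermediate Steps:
X(V, Z) = 1
m(R) = -16/R - R/15 (m(R) = R*(-1/15) - 16/R = -R/15 - 16/R = -16/R - R/15)
u(p) = p*(1 + p) (u(p) = p*(p + 1) = p*(1 + p))
1/(u(-21) + m(-77)) = 1/(-21*(1 - 21) + (-16/(-77) - 1/15*(-77))) = 1/(-21*(-20) + (-16*(-1/77) + 77/15)) = 1/(420 + (16/77 + 77/15)) = 1/(420 + 6169/1155) = 1/(491269/1155) = 1155/491269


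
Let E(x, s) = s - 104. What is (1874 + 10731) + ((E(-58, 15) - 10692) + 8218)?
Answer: 10042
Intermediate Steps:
E(x, s) = -104 + s
(1874 + 10731) + ((E(-58, 15) - 10692) + 8218) = (1874 + 10731) + (((-104 + 15) - 10692) + 8218) = 12605 + ((-89 - 10692) + 8218) = 12605 + (-10781 + 8218) = 12605 - 2563 = 10042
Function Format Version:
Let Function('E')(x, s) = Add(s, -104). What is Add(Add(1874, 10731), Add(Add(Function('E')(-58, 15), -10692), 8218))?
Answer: 10042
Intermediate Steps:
Function('E')(x, s) = Add(-104, s)
Add(Add(1874, 10731), Add(Add(Function('E')(-58, 15), -10692), 8218)) = Add(Add(1874, 10731), Add(Add(Add(-104, 15), -10692), 8218)) = Add(12605, Add(Add(-89, -10692), 8218)) = Add(12605, Add(-10781, 8218)) = Add(12605, -2563) = 10042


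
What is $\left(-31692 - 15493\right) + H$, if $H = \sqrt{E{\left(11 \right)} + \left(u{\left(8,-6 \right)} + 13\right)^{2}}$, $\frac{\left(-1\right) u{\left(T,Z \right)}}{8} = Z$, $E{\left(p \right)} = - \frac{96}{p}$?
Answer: $-47185 + \frac{\sqrt{449185}}{11} \approx -47124.0$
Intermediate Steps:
$u{\left(T,Z \right)} = - 8 Z$
$H = \frac{\sqrt{449185}}{11}$ ($H = \sqrt{- \frac{96}{11} + \left(\left(-8\right) \left(-6\right) + 13\right)^{2}} = \sqrt{\left(-96\right) \frac{1}{11} + \left(48 + 13\right)^{2}} = \sqrt{- \frac{96}{11} + 61^{2}} = \sqrt{- \frac{96}{11} + 3721} = \sqrt{\frac{40835}{11}} = \frac{\sqrt{449185}}{11} \approx 60.928$)
$\left(-31692 - 15493\right) + H = \left(-31692 - 15493\right) + \frac{\sqrt{449185}}{11} = -47185 + \frac{\sqrt{449185}}{11}$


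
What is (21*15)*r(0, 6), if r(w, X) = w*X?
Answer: 0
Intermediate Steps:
r(w, X) = X*w
(21*15)*r(0, 6) = (21*15)*(6*0) = 315*0 = 0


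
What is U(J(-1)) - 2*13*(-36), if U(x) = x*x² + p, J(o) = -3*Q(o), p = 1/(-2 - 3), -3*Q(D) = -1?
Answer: 4674/5 ≈ 934.80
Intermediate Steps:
Q(D) = ⅓ (Q(D) = -⅓*(-1) = ⅓)
p = -⅕ (p = 1/(-5) = -⅕ ≈ -0.20000)
J(o) = -1 (J(o) = -3*⅓ = -1)
U(x) = -⅕ + x³ (U(x) = x*x² - ⅕ = x³ - ⅕ = -⅕ + x³)
U(J(-1)) - 2*13*(-36) = (-⅕ + (-1)³) - 2*13*(-36) = (-⅕ - 1) - 26*(-36) = -6/5 + 936 = 4674/5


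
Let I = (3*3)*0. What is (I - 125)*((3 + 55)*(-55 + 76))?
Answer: -152250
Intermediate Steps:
I = 0 (I = 9*0 = 0)
(I - 125)*((3 + 55)*(-55 + 76)) = (0 - 125)*((3 + 55)*(-55 + 76)) = -7250*21 = -125*1218 = -152250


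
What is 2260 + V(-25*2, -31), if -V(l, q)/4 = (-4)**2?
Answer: 2196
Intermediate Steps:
V(l, q) = -64 (V(l, q) = -4*(-4)**2 = -4*16 = -64)
2260 + V(-25*2, -31) = 2260 - 64 = 2196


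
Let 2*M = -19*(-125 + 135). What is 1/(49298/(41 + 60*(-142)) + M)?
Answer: -8479/854803 ≈ -0.0099192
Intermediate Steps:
M = -95 (M = (-19*(-125 + 135))/2 = (-19*10)/2 = (½)*(-190) = -95)
1/(49298/(41 + 60*(-142)) + M) = 1/(49298/(41 + 60*(-142)) - 95) = 1/(49298/(41 - 8520) - 95) = 1/(49298/(-8479) - 95) = 1/(49298*(-1/8479) - 95) = 1/(-49298/8479 - 95) = 1/(-854803/8479) = -8479/854803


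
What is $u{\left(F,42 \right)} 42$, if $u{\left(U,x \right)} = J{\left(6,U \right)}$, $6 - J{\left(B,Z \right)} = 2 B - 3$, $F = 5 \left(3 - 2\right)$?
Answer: $-126$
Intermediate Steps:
$F = 5$ ($F = 5 \cdot 1 = 5$)
$J{\left(B,Z \right)} = 9 - 2 B$ ($J{\left(B,Z \right)} = 6 - \left(2 B - 3\right) = 6 - \left(-3 + 2 B\right) = 9 - 2 B$)
$u{\left(U,x \right)} = -3$ ($u{\left(U,x \right)} = 9 - 12 = -3$)
$u{\left(F,42 \right)} 42 = \left(-3\right) 42 = -126$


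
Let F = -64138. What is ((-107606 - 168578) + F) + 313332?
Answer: -26990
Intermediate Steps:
((-107606 - 168578) + F) + 313332 = ((-107606 - 168578) - 64138) + 313332 = (-276184 - 64138) + 313332 = -340322 + 313332 = -26990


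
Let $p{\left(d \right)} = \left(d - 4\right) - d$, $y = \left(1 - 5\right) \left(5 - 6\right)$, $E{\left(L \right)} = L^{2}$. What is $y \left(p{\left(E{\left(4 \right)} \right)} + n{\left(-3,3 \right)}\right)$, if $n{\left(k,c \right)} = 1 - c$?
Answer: $-24$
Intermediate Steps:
$y = 4$ ($y = \left(-4\right) \left(-1\right) = 4$)
$p{\left(d \right)} = -4$ ($p{\left(d \right)} = \left(-4 + d\right) - d = -4$)
$y \left(p{\left(E{\left(4 \right)} \right)} + n{\left(-3,3 \right)}\right) = 4 \left(-4 + \left(1 - 3\right)\right) = 4 \left(-4 - 2\right) = 4 \left(-6\right) = -24$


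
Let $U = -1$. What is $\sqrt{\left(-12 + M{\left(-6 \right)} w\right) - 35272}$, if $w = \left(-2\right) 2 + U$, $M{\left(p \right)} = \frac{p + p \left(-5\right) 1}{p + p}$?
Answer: $i \sqrt{35274} \approx 187.81 i$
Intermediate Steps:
$M{\left(p \right)} = -2$ ($M{\left(p \right)} = \frac{p + - 5 p 1}{2 p} = \left(p - 5 p\right) \frac{1}{2 p} = - 4 p \frac{1}{2 p} = -2$)
$w = -5$ ($w = \left(-2\right) 2 - 1 = -4 - 1 = -5$)
$\sqrt{\left(-12 + M{\left(-6 \right)} w\right) - 35272} = \sqrt{\left(-12 - -10\right) - 35272} = \sqrt{\left(-12 + 10\right) - 35272} = \sqrt{-2 - 35272} = \sqrt{-35274} = i \sqrt{35274}$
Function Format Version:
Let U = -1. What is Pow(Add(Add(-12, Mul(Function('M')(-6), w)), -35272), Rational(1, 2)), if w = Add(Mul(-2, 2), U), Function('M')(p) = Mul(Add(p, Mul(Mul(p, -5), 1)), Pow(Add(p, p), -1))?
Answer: Mul(I, Pow(35274, Rational(1, 2))) ≈ Mul(187.81, I)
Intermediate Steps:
Function('M')(p) = -2 (Function('M')(p) = Mul(Add(p, Mul(Mul(-5, p), 1)), Pow(Mul(2, p), -1)) = Mul(Add(p, Mul(-5, p)), Mul(Rational(1, 2), Pow(p, -1))) = Mul(Mul(-4, p), Mul(Rational(1, 2), Pow(p, -1))) = -2)
w = -5 (w = Add(Mul(-2, 2), -1) = Add(-4, -1) = -5)
Pow(Add(Add(-12, Mul(Function('M')(-6), w)), -35272), Rational(1, 2)) = Pow(Add(Add(-12, Mul(-2, -5)), -35272), Rational(1, 2)) = Pow(Add(Add(-12, 10), -35272), Rational(1, 2)) = Pow(Add(-2, -35272), Rational(1, 2)) = Pow(-35274, Rational(1, 2)) = Mul(I, Pow(35274, Rational(1, 2)))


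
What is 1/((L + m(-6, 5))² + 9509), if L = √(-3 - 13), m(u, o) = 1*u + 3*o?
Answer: 4787/45833330 - 18*I/22916665 ≈ 0.00010444 - 7.8545e-7*I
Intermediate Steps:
m(u, o) = u + 3*o
L = 4*I (L = √(-16) = 4*I ≈ 4.0*I)
1/((L + m(-6, 5))² + 9509) = 1/((4*I + (-6 + 3*5))² + 9509) = 1/((4*I + (-6 + 15))² + 9509) = 1/((4*I + 9)² + 9509) = 1/((9 + 4*I)² + 9509) = 1/(9509 + (9 + 4*I)²)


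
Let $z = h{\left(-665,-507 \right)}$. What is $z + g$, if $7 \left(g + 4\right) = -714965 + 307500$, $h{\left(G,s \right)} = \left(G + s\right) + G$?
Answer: $- \frac{420352}{7} \approx -60050.0$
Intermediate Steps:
$h{\left(G,s \right)} = s + 2 G$
$g = - \frac{407493}{7}$ ($g = -4 + \frac{-714965 + 307500}{7} = -4 + \frac{1}{7} \left(-407465\right) = -4 - \frac{407465}{7} = - \frac{407493}{7} \approx -58213.0$)
$z = -1837$ ($z = -507 + 2 \left(-665\right) = -507 - 1330 = -1837$)
$z + g = -1837 - \frac{407493}{7} = - \frac{420352}{7}$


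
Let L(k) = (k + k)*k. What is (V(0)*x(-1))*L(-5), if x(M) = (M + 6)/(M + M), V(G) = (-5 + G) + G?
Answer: 625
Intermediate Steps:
V(G) = -5 + 2*G
x(M) = (6 + M)/(2*M) (x(M) = (6 + M)/((2*M)) = (6 + M)*(1/(2*M)) = (6 + M)/(2*M))
L(k) = 2*k² (L(k) = (2*k)*k = 2*k²)
(V(0)*x(-1))*L(-5) = ((-5 + 2*0)*((½)*(6 - 1)/(-1)))*(2*(-5)²) = ((-5 + 0)*((½)*(-1)*5))*(2*25) = -5*(-5/2)*50 = (25/2)*50 = 625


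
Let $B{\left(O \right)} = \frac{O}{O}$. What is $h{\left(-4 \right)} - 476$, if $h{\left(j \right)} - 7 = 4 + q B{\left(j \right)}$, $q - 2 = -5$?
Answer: $-468$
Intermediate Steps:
$B{\left(O \right)} = 1$
$q = -3$ ($q = 2 - 5 = -3$)
$h{\left(j \right)} = 8$ ($h{\left(j \right)} = 7 + \left(4 - 3\right) = 7 + 1 = 8$)
$h{\left(-4 \right)} - 476 = 8 - 476 = -468$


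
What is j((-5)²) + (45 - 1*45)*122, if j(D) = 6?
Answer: 6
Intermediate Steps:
j((-5)²) + (45 - 1*45)*122 = 6 + (45 - 1*45)*122 = 6 + (45 - 45)*122 = 6 + 0*122 = 6 + 0 = 6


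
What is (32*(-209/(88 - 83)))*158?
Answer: -1056704/5 ≈ -2.1134e+5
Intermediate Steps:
(32*(-209/(88 - 83)))*158 = (32*(-209/5))*158 = -6688/5*158 = -1056704/5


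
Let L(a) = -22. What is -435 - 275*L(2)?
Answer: 5615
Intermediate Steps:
-435 - 275*L(2) = -435 - 275*(-22) = -435 + 6050 = 5615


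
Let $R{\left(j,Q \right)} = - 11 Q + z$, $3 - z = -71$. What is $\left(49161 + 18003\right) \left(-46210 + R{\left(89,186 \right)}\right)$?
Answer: $-3236095848$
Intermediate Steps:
$z = 74$ ($z = 3 - -71 = 3 + 71 = 74$)
$R{\left(j,Q \right)} = 74 - 11 Q$ ($R{\left(j,Q \right)} = - 11 Q + 74 = 74 - 11 Q$)
$\left(49161 + 18003\right) \left(-46210 + R{\left(89,186 \right)}\right) = \left(49161 + 18003\right) \left(-46210 + \left(74 - 2046\right)\right) = 67164 \left(-46210 + \left(74 - 2046\right)\right) = 67164 \left(-46210 - 1972\right) = 67164 \left(-48182\right) = -3236095848$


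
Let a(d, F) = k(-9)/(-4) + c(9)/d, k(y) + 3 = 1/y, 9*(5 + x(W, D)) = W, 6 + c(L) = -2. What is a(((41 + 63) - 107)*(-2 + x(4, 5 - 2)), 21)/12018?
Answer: 197/6381558 ≈ 3.0870e-5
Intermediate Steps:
c(L) = -8 (c(L) = -6 - 2 = -8)
x(W, D) = -5 + W/9
k(y) = -3 + 1/y
a(d, F) = 7/9 - 8/d (a(d, F) = (-3 + 1/(-9))/(-4) - 8/d = (-3 - ⅑)*(-¼) - 8/d = -28/9*(-¼) - 8/d = 7/9 - 8/d)
a(((41 + 63) - 107)*(-2 + x(4, 5 - 2)), 21)/12018 = (7/9 - 8*1/((-2 + (-5 + (⅑)*4))*((41 + 63) - 107)))/12018 = (7/9 - 8*1/((-2 + (-5 + 4/9))*(104 - 107)))*(1/12018) = (7/9 - 8*(-1/(3*(-2 - 41/9))))*(1/12018) = (7/9 - 8/((-3*(-59/9))))*(1/12018) = (7/9 - 8/59/3)*(1/12018) = (7/9 - 8*3/59)*(1/12018) = (7/9 - 24/59)*(1/12018) = (197/531)*(1/12018) = 197/6381558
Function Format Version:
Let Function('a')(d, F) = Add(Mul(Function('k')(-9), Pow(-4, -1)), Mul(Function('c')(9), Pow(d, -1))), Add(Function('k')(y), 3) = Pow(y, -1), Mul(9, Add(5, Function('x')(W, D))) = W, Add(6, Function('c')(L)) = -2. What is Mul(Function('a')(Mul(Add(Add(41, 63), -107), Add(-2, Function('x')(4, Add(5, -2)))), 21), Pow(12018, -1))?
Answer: Rational(197, 6381558) ≈ 3.0870e-5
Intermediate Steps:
Function('c')(L) = -8 (Function('c')(L) = Add(-6, -2) = -8)
Function('x')(W, D) = Add(-5, Mul(Rational(1, 9), W))
Function('k')(y) = Add(-3, Pow(y, -1))
Function('a')(d, F) = Add(Rational(7, 9), Mul(-8, Pow(d, -1))) (Function('a')(d, F) = Add(Mul(Add(-3, Pow(-9, -1)), Pow(-4, -1)), Mul(-8, Pow(d, -1))) = Add(Mul(Add(-3, Rational(-1, 9)), Rational(-1, 4)), Mul(-8, Pow(d, -1))) = Add(Mul(Rational(-28, 9), Rational(-1, 4)), Mul(-8, Pow(d, -1))) = Add(Rational(7, 9), Mul(-8, Pow(d, -1))))
Mul(Function('a')(Mul(Add(Add(41, 63), -107), Add(-2, Function('x')(4, Add(5, -2)))), 21), Pow(12018, -1)) = Mul(Add(Rational(7, 9), Mul(-8, Pow(Mul(Add(Add(41, 63), -107), Add(-2, Add(-5, Mul(Rational(1, 9), 4)))), -1))), Pow(12018, -1)) = Mul(Add(Rational(7, 9), Mul(-8, Pow(Mul(Add(104, -107), Add(-2, Add(-5, Rational(4, 9)))), -1))), Rational(1, 12018)) = Mul(Add(Rational(7, 9), Mul(-8, Pow(Mul(-3, Add(-2, Rational(-41, 9))), -1))), Rational(1, 12018)) = Mul(Add(Rational(7, 9), Mul(-8, Pow(Mul(-3, Rational(-59, 9)), -1))), Rational(1, 12018)) = Mul(Add(Rational(7, 9), Mul(-8, Pow(Rational(59, 3), -1))), Rational(1, 12018)) = Mul(Add(Rational(7, 9), Mul(-8, Rational(3, 59))), Rational(1, 12018)) = Mul(Add(Rational(7, 9), Rational(-24, 59)), Rational(1, 12018)) = Mul(Rational(197, 531), Rational(1, 12018)) = Rational(197, 6381558)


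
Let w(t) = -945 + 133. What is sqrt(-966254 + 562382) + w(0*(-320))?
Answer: -812 + 4*I*sqrt(25242) ≈ -812.0 + 635.51*I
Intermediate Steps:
w(t) = -812
sqrt(-966254 + 562382) + w(0*(-320)) = sqrt(-966254 + 562382) - 812 = sqrt(-403872) - 812 = 4*I*sqrt(25242) - 812 = -812 + 4*I*sqrt(25242)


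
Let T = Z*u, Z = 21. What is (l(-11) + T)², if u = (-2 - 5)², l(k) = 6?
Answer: 1071225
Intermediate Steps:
u = 49 (u = (-7)² = 49)
T = 1029 (T = 21*49 = 1029)
(l(-11) + T)² = (6 + 1029)² = 1035² = 1071225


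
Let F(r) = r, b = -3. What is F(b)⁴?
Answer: 81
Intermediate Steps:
F(b)⁴ = (-3)⁴ = 81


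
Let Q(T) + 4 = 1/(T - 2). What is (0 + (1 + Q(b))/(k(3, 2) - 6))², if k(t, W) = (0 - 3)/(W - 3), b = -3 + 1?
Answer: 169/144 ≈ 1.1736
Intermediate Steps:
b = -2
Q(T) = -4 + 1/(-2 + T) (Q(T) = -4 + 1/(T - 2) = -4 + 1/(-2 + T))
k(t, W) = -3/(-3 + W)
(0 + (1 + Q(b))/(k(3, 2) - 6))² = (0 + (1 + (9 - 4*(-2))/(-2 - 2))/(-3/(-3 + 2) - 6))² = (0 + (1 + (9 + 8)/(-4))/(-3/(-1) - 6))² = (0 + (1 - ¼*17)/(-3*(-1) - 6))² = (0 + (1 - 17/4)/(3 - 6))² = (0 - 13/4/(-3))² = (0 - 13/4*(-⅓))² = (0 + 13/12)² = (13/12)² = 169/144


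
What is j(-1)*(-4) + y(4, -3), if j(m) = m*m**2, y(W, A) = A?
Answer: 1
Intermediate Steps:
j(m) = m**3
j(-1)*(-4) + y(4, -3) = (-1)**3*(-4) - 3 = -1*(-4) - 3 = 4 - 3 = 1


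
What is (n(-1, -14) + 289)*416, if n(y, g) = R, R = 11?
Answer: 124800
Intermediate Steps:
n(y, g) = 11
(n(-1, -14) + 289)*416 = (11 + 289)*416 = 300*416 = 124800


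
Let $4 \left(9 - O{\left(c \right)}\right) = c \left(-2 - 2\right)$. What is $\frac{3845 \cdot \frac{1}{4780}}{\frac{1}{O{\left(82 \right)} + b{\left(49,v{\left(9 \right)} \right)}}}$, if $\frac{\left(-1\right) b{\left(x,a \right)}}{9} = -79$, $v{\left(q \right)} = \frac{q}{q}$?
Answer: $\frac{308369}{478} \approx 645.12$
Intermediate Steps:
$v{\left(q \right)} = 1$
$O{\left(c \right)} = 9 + c$ ($O{\left(c \right)} = 9 - \frac{c \left(-2 - 2\right)}{4} = 9 - \frac{c \left(-4\right)}{4} = 9 - \frac{\left(-4\right) c}{4} = 9 + c$)
$b{\left(x,a \right)} = 711$ ($b{\left(x,a \right)} = \left(-9\right) \left(-79\right) = 711$)
$\frac{3845 \cdot \frac{1}{4780}}{\frac{1}{O{\left(82 \right)} + b{\left(49,v{\left(9 \right)} \right)}}} = \frac{3845 \cdot \frac{1}{4780}}{\frac{1}{\left(9 + 82\right) + 711}} = \frac{3845 \cdot \frac{1}{4780}}{\frac{1}{91 + 711}} = \frac{769}{956 \cdot \frac{1}{802}} = \frac{769 \frac{1}{\frac{1}{802}}}{956} = \frac{769}{956} \cdot 802 = \frac{308369}{478}$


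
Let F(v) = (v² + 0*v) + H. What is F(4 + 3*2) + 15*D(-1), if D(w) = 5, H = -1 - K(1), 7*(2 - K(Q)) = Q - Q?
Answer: 172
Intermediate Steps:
K(Q) = 2 (K(Q) = 2 - (Q - Q)/7 = 2 - ⅐*0 = 2 + 0 = 2)
H = -3 (H = -1 - 1*2 = -1 - 2 = -3)
F(v) = -3 + v² (F(v) = (v² + 0*v) - 3 = (v² + 0) - 3 = v² - 3 = -3 + v²)
F(4 + 3*2) + 15*D(-1) = (-3 + (4 + 3*2)²) + 15*5 = (-3 + (4 + 6)²) + 75 = (-3 + 10²) + 75 = (-3 + 100) + 75 = 97 + 75 = 172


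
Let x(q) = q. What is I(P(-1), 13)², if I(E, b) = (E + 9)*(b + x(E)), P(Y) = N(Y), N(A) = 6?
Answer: 81225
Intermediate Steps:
P(Y) = 6
I(E, b) = (9 + E)*(E + b) (I(E, b) = (E + 9)*(b + E) = (9 + E)*(E + b))
I(P(-1), 13)² = (6² + 9*6 + 9*13 + 6*13)² = (36 + 54 + 117 + 78)² = 285² = 81225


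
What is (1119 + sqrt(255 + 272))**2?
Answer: (1119 + sqrt(527))**2 ≈ 1.3041e+6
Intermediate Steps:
(1119 + sqrt(255 + 272))**2 = (1119 + sqrt(527))**2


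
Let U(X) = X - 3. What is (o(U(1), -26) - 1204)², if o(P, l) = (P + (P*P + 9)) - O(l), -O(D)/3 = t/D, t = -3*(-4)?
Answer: 241087729/169 ≈ 1.4266e+6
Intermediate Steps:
t = 12
O(D) = -36/D
U(X) = -3 + X
o(P, l) = 9 + P + P² + 36/l (o(P, l) = (P + (P*P + 9)) - (-36)/l = (P + (P² + 9)) + 36/l = (P + (9 + P²)) + 36/l = (9 + P + P²) + 36/l = 9 + P + P² + 36/l)
(o(U(1), -26) - 1204)² = ((9 + (-3 + 1) + (-3 + 1)² + 36/(-26)) - 1204)² = ((9 - 2 + (-2)² + 36*(-1/26)) - 1204)² = ((9 - 2 + 4 - 18/13) - 1204)² = (125/13 - 1204)² = (-15527/13)² = 241087729/169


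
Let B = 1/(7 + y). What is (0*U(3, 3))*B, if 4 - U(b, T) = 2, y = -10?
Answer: 0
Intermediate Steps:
U(b, T) = 2 (U(b, T) = 4 - 1*2 = 4 - 2 = 2)
B = -⅓ (B = 1/(7 - 10) = 1/(-3) = -⅓ ≈ -0.33333)
(0*U(3, 3))*B = (0*2)*(-⅓) = 0*(-⅓) = 0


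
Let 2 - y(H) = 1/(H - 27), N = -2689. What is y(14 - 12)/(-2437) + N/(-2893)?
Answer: 163679782/176256025 ≈ 0.92865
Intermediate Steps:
y(H) = 2 - 1/(-27 + H) (y(H) = 2 - 1/(H - 27) = 2 - 1/(-27 + H))
y(14 - 12)/(-2437) + N/(-2893) = ((-55 + 2*(14 - 12))/(-27 + (14 - 12)))/(-2437) - 2689/(-2893) = ((-55 + 2*2)/(-27 + 2))*(-1/2437) - 2689*(-1/2893) = ((-55 + 4)/(-25))*(-1/2437) + 2689/2893 = -1/25*(-51)*(-1/2437) + 2689/2893 = (51/25)*(-1/2437) + 2689/2893 = -51/60925 + 2689/2893 = 163679782/176256025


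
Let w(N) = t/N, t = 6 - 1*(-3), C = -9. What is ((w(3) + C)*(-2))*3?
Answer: 36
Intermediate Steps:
t = 9 (t = 6 + 3 = 9)
w(N) = 9/N
((w(3) + C)*(-2))*3 = ((9/3 - 9)*(-2))*3 = ((9*(⅓) - 9)*(-2))*3 = ((3 - 9)*(-2))*3 = -6*(-2)*3 = 12*3 = 36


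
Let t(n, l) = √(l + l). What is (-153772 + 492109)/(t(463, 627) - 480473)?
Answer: -162561793401/230854302475 - 338337*√1254/230854302475 ≈ -0.70423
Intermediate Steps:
t(n, l) = √2*√l (t(n, l) = √(2*l) = √2*√l)
(-153772 + 492109)/(t(463, 627) - 480473) = (-153772 + 492109)/(√2*√627 - 480473) = 338337/(√1254 - 480473) = 338337/(-480473 + √1254)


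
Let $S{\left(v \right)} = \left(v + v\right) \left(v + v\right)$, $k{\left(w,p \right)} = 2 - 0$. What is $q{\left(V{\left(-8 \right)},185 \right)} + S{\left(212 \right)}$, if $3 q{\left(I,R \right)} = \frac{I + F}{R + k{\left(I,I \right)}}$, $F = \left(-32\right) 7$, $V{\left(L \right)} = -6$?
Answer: $\frac{100854106}{561} \approx 1.7978 \cdot 10^{5}$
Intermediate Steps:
$k{\left(w,p \right)} = 2$ ($k{\left(w,p \right)} = 2 + 0 = 2$)
$F = -224$
$S{\left(v \right)} = 4 v^{2}$ ($S{\left(v \right)} = 2 v 2 v = 4 v^{2}$)
$q{\left(I,R \right)} = \frac{-224 + I}{3 \left(2 + R\right)}$ ($q{\left(I,R \right)} = \frac{\left(I - 224\right) \frac{1}{R + 2}}{3} = \frac{\left(-224 + I\right) \frac{1}{2 + R}}{3} = \frac{\frac{1}{2 + R} \left(-224 + I\right)}{3} = \frac{-224 + I}{3 \left(2 + R\right)}$)
$q{\left(V{\left(-8 \right)},185 \right)} + S{\left(212 \right)} = \frac{-224 - 6}{3 \left(2 + 185\right)} + 4 \cdot 212^{2} = \frac{1}{3} \cdot \frac{1}{187} \left(-230\right) + 4 \cdot 44944 = \frac{1}{3} \cdot \frac{1}{187} \left(-230\right) + 179776 = - \frac{230}{561} + 179776 = \frac{100854106}{561}$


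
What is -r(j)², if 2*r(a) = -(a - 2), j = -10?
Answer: -36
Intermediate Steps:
r(a) = 1 - a/2 (r(a) = (-(a - 2))/2 = (-(-2 + a))/2 = (2 - a)/2 = 1 - a/2)
-r(j)² = -(1 - ½*(-10))² = -(1 + 5)² = -1*6² = -1*36 = -36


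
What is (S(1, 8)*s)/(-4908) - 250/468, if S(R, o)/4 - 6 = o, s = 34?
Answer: -88253/95706 ≈ -0.92213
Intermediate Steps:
S(R, o) = 24 + 4*o
(S(1, 8)*s)/(-4908) - 250/468 = ((24 + 4*8)*34)/(-4908) - 250/468 = ((24 + 32)*34)*(-1/4908) - 250*1/468 = (56*34)*(-1/4908) - 125/234 = 1904*(-1/4908) - 125/234 = -476/1227 - 125/234 = -88253/95706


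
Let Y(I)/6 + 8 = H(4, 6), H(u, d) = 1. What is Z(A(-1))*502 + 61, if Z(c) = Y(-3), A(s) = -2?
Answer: -21023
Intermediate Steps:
Y(I) = -42 (Y(I) = -48 + 6*1 = -48 + 6 = -42)
Z(c) = -42
Z(A(-1))*502 + 61 = -42*502 + 61 = -21084 + 61 = -21023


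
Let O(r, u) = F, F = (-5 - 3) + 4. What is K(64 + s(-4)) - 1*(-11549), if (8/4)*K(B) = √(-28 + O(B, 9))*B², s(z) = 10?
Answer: 11549 + 10952*I*√2 ≈ 11549.0 + 15488.0*I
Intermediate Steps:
F = -4 (F = -8 + 4 = -4)
O(r, u) = -4
K(B) = 2*I*√2*B² (K(B) = (√(-28 - 4)*B²)/2 = (√(-32)*B²)/2 = ((4*I*√2)*B²)/2 = (4*I*√2*B²)/2 = 2*I*√2*B²)
K(64 + s(-4)) - 1*(-11549) = 2*I*√2*(64 + 10)² - 1*(-11549) = 2*I*√2*74² + 11549 = 2*I*√2*5476 + 11549 = 10952*I*√2 + 11549 = 11549 + 10952*I*√2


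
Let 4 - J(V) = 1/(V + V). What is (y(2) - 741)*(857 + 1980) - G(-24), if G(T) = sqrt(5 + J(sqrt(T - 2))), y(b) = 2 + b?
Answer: -2090869 - sqrt(6084 + 13*I*sqrt(26))/26 ≈ -2.0909e+6 - 0.016343*I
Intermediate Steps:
J(V) = 4 - 1/(2*V) (J(V) = 4 - 1/(V + V) = 4 - 1/(2*V))
G(T) = sqrt(9 - 1/(2*sqrt(-2 + T))) (G(T) = sqrt(5 + (4 - 1/(2*sqrt(T - 2)))) = sqrt(5 + (4 - 1/(2*sqrt(-2 + T)))) = sqrt(9 - 1/(2*sqrt(-2 + T))))
(y(2) - 741)*(857 + 1980) - G(-24) = ((2 + 2) - 741)*(857 + 1980) - sqrt(36 - 2/sqrt(-2 - 24))/2 = (4 - 741)*2837 - sqrt(36 - (-1)*I*sqrt(26)/13)/2 = -737*2837 - sqrt(36 - (-1)*I*sqrt(26)/13)/2 = -2090869 - sqrt(36 + I*sqrt(26)/13)/2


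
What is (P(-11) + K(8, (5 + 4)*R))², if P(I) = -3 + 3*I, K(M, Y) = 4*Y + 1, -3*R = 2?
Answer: 3481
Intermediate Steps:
R = -⅔ (R = -⅓*2 = -⅔ ≈ -0.66667)
K(M, Y) = 1 + 4*Y
(P(-11) + K(8, (5 + 4)*R))² = ((-3 + 3*(-11)) + (1 + 4*((5 + 4)*(-⅔))))² = ((-3 - 33) + (1 + 4*(9*(-⅔))))² = (-36 + (1 + 4*(-6)))² = (-36 + (1 - 24))² = (-36 - 23)² = (-59)² = 3481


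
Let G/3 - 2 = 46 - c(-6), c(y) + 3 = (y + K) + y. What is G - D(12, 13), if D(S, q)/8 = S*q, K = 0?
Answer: -1059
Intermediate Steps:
c(y) = -3 + 2*y (c(y) = -3 + ((y + 0) + y) = -3 + (y + y) = -3 + 2*y)
G = 189 (G = 6 + 3*(46 - (-3 + 2*(-6))) = 6 + 3*(46 - (-3 - 12)) = 6 + 3*(46 - 1*(-15)) = 6 + 3*(46 + 15) = 6 + 3*61 = 6 + 183 = 189)
D(S, q) = 8*S*q (D(S, q) = 8*(S*q) = 8*S*q)
G - D(12, 13) = 189 - 8*12*13 = 189 - 1*1248 = 189 - 1248 = -1059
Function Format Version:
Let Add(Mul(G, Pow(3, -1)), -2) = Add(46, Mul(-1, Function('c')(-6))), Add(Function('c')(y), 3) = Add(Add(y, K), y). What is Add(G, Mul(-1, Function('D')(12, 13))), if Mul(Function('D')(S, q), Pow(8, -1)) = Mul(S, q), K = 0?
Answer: -1059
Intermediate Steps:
Function('c')(y) = Add(-3, Mul(2, y)) (Function('c')(y) = Add(-3, Add(Add(y, 0), y)) = Add(-3, Add(y, y)) = Add(-3, Mul(2, y)))
G = 189 (G = Add(6, Mul(3, Add(46, Mul(-1, Add(-3, Mul(2, -6)))))) = Add(6, Mul(3, Add(46, Mul(-1, Add(-3, -12))))) = Add(6, Mul(3, Add(46, Mul(-1, -15)))) = Add(6, Mul(3, Add(46, 15))) = Add(6, Mul(3, 61)) = Add(6, 183) = 189)
Function('D')(S, q) = Mul(8, S, q) (Function('D')(S, q) = Mul(8, Mul(S, q)) = Mul(8, S, q))
Add(G, Mul(-1, Function('D')(12, 13))) = Add(189, Mul(-1, Mul(8, 12, 13))) = Add(189, Mul(-1, 1248)) = Add(189, -1248) = -1059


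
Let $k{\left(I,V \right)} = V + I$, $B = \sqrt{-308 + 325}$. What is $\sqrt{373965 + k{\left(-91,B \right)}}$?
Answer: $\sqrt{373874 + \sqrt{17}} \approx 611.46$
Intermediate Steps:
$B = \sqrt{17} \approx 4.1231$
$k{\left(I,V \right)} = I + V$
$\sqrt{373965 + k{\left(-91,B \right)}} = \sqrt{373965 - \left(91 - \sqrt{17}\right)} = \sqrt{373874 + \sqrt{17}}$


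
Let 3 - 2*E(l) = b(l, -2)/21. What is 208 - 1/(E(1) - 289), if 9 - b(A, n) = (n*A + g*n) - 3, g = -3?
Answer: 2513306/12083 ≈ 208.00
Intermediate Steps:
b(A, n) = 12 + 3*n - A*n (b(A, n) = 9 - ((n*A - 3*n) - 3) = 9 - ((A*n - 3*n) - 3) = 9 - ((-3*n + A*n) - 3) = 9 - (-3 - 3*n + A*n) = 9 + (3 + 3*n - A*n) = 12 + 3*n - A*n)
E(l) = 19/14 - l/21 (E(l) = 3/2 - (12 + 3*(-2) - 1*l*(-2))/(2*21) = 3/2 - (12 - 6 + 2*l)/(2*21) = 3/2 - (6 + 2*l)/(2*21) = 3/2 - (2/7 + 2*l/21)/2 = 3/2 + (-⅐ - l/21) = 19/14 - l/21)
208 - 1/(E(1) - 289) = 208 - 1/((19/14 - 1/21*1) - 289) = 208 - 1/((19/14 - 1/21) - 289) = 208 - 1/(55/42 - 289) = 208 - 1/(-12083/42) = 208 - 1*(-42/12083) = 208 + 42/12083 = 2513306/12083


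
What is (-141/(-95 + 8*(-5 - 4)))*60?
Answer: 8460/167 ≈ 50.659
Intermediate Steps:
(-141/(-95 + 8*(-5 - 4)))*60 = (-141/(-95 + 8*(-9)))*60 = (-141/(-95 - 72))*60 = (-141/(-167))*60 = -1/167*(-141)*60 = (141/167)*60 = 8460/167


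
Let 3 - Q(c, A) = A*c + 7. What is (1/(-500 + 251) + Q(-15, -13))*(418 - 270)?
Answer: -7333696/249 ≈ -29453.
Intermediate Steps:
Q(c, A) = -4 - A*c (Q(c, A) = 3 - (A*c + 7) = 3 - (7 + A*c) = 3 + (-7 - A*c) = -4 - A*c)
(1/(-500 + 251) + Q(-15, -13))*(418 - 270) = (1/(-500 + 251) + (-4 - 1*(-13)*(-15)))*(418 - 270) = (1/(-249) + (-4 - 195))*148 = (-1/249 - 199)*148 = -49552/249*148 = -7333696/249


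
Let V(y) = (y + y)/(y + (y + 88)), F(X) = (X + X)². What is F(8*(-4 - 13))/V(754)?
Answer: 29519616/377 ≈ 78301.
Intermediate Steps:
F(X) = 4*X² (F(X) = (2*X)² = 4*X²)
V(y) = 2*y/(88 + 2*y) (V(y) = (2*y)/(y + (88 + y)) = (2*y)/(88 + 2*y) = 2*y/(88 + 2*y))
F(8*(-4 - 13))/V(754) = (4*(8*(-4 - 13))²)/((754/(44 + 754))) = (4*(8*(-17))²)/((754/798)) = (4*(-136)²)/((754*(1/798))) = (4*18496)/(377/399) = 73984*(399/377) = 29519616/377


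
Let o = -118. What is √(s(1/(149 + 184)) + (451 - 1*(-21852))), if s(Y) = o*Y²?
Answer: √2473157249/333 ≈ 149.34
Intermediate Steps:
s(Y) = -118*Y²
√(s(1/(149 + 184)) + (451 - 1*(-21852))) = √(-118/(149 + 184)² + (451 - 1*(-21852))) = √(-118*(1/333)² + (451 + 21852)) = √(-118*(1/333)² + 22303) = √(-118*1/110889 + 22303) = √(-118/110889 + 22303) = √(2473157249/110889) = √2473157249/333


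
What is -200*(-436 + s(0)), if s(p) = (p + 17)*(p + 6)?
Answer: 66800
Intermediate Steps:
s(p) = (6 + p)*(17 + p) (s(p) = (17 + p)*(6 + p) = (6 + p)*(17 + p))
-200*(-436 + s(0)) = -200*(-436 + (102 + 0² + 23*0)) = -200*(-436 + (102 + 0 + 0)) = -200*(-436 + 102) = -200*(-334) = 66800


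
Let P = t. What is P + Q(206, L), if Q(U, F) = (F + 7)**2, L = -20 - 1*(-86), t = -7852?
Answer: -2523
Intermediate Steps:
P = -7852
L = 66 (L = -20 + 86 = 66)
Q(U, F) = (7 + F)**2
P + Q(206, L) = -7852 + (7 + 66)**2 = -7852 + 73**2 = -7852 + 5329 = -2523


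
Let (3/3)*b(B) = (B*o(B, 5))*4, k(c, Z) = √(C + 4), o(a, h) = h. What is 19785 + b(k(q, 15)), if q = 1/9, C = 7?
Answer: 19785 + 20*√11 ≈ 19851.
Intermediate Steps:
q = ⅑ ≈ 0.11111
k(c, Z) = √11 (k(c, Z) = √(7 + 4) = √11)
b(B) = 20*B (b(B) = (B*5)*4 = (5*B)*4 = 20*B)
19785 + b(k(q, 15)) = 19785 + 20*√11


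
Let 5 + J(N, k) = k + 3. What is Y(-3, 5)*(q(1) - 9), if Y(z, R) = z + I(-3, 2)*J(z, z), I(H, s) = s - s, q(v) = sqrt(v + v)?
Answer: 27 - 3*sqrt(2) ≈ 22.757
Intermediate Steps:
q(v) = sqrt(2)*sqrt(v) (q(v) = sqrt(2*v) = sqrt(2)*sqrt(v))
I(H, s) = 0
J(N, k) = -2 + k (J(N, k) = -5 + (k + 3) = -5 + (3 + k) = -2 + k)
Y(z, R) = z (Y(z, R) = z + 0*(-2 + z) = z + 0 = z)
Y(-3, 5)*(q(1) - 9) = -3*(sqrt(2)*sqrt(1) - 9) = -3*(sqrt(2)*1 - 9) = -3*(sqrt(2) - 9) = -3*(-9 + sqrt(2)) = 27 - 3*sqrt(2)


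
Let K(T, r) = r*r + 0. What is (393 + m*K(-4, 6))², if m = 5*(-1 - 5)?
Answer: 471969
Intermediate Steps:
K(T, r) = r² (K(T, r) = r² + 0 = r²)
m = -30 (m = 5*(-6) = -30)
(393 + m*K(-4, 6))² = (393 - 30*6²)² = (393 - 30*36)² = (393 - 1080)² = (-687)² = 471969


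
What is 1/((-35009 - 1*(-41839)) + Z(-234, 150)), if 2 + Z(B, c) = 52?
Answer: 1/6880 ≈ 0.00014535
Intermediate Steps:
Z(B, c) = 50 (Z(B, c) = -2 + 52 = 50)
1/((-35009 - 1*(-41839)) + Z(-234, 150)) = 1/((-35009 - 1*(-41839)) + 50) = 1/((-35009 + 41839) + 50) = 1/(6830 + 50) = 1/6880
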